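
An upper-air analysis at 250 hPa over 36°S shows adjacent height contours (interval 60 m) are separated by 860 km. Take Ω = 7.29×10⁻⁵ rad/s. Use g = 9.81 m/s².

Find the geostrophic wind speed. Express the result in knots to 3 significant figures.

15.5 knots

Coriolis parameter at 36°S:
f = 2Ω sin φ = 2 × 7.29×10⁻⁵ × sin 36° = 8.57×10⁻⁵ s⁻¹
Height gradient: |∂Z/∂n| = 60 m / 860000 m = 6.98×10⁻⁵
On a pressure surface, geostrophic balance gives V_g = (g/f)|∂Z/∂n|:
V_g = 9.81 × 6.98×10⁻⁵ / 8.57×10⁻⁵ = 7.99 m/s
Converting: 7.99 m/s × 1.944 = 15.5 knots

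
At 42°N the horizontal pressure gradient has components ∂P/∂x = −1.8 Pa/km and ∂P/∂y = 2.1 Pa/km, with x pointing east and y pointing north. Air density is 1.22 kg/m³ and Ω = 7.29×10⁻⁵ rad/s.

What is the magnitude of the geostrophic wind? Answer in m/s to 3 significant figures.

23.2 m/s

Coriolis parameter at 42°N:
f = 2Ω sin φ = 2 × 7.29×10⁻⁵ × sin 42° = 9.76×10⁻⁵ s⁻¹
Component geostrophic relations (x east, y north):
u_g = −(1/(fρ)) ∂P/∂y,  v_g = (1/(fρ)) ∂P/∂x
u_g = −(2.1×10⁻³)/(9.76×10⁻⁵ × 1.22) = −17.6 m/s;  v_g = (−1.8×10⁻³)/(9.76×10⁻⁵ × 1.22) = −15.1 m/s
|V_g| = √(u_g² + v_g²) = 23.2 m/s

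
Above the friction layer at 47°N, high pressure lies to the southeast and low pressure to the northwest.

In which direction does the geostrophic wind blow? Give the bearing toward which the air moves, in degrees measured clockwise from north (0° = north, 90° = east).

The pressure-gradient force points toward the northwest (bearing 315°).
Geostrophic balance: in the Northern Hemisphere the Coriolis force deflects motion to the right, so the geostrophic wind blows 90° to the right of the pressure-gradient force (low pressure on the left).
Rotating 315° by 90° clockwise gives 045° — the wind blows toward the northeast.

045°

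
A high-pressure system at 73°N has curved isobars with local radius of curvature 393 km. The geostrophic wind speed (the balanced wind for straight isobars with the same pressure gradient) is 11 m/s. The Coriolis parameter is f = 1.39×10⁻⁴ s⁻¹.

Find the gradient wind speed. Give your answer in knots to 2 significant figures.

Around a high, pressure-gradient force acts outward with centrifugal, so Coriolis balances both:
fV = (1/ρ)|∂P/∂n| + V²/R  →  V² − fR·V + fR·V_g = 0
With fR = 1.39×10⁻⁴ × 393×10³ m = 54.6 m/s:
V = [fR − √((fR)² − 4 fR V_g)]/2 = [54.6 − √(54.6² − 4×54.6×11)]/2 = 15.3 m/s
Supergeostrophic (V > V_g = 11 m/s), as expected around a high.
Converting: 15.3 m/s × 1.944 = 30 knots

30 knots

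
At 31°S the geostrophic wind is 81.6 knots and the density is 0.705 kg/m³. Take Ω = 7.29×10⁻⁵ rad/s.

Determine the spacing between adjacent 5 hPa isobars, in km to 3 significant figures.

Coriolis parameter at 31°S:
f = 2Ω sin φ = 2 × 7.29×10⁻⁵ × sin 31° = 7.51×10⁻⁵ s⁻¹
Wind speed in SI: 81.6 knots = 42.0 m/s
Geostrophic balance rearranged: |∂P/∂n| = f ρ V_g
|∂P/∂n| = 7.51×10⁻⁵ × 0.705 × 42.0 = 2.22×10⁻³ Pa/m
Isobar spacing: Δn = ΔP/|∂P/∂n| = 500 Pa / 2.22×10⁻³ Pa/m = 224986 m ≈ 225 km

225 km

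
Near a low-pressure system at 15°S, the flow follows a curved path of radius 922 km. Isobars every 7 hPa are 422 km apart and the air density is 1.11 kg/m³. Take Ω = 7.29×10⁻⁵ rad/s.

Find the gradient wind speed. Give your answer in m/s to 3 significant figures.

23.6 m/s

Coriolis parameter at 15°S:
f = 2Ω sin φ = 2 × 7.29×10⁻⁵ × sin 15° = 3.77×10⁻⁵ s⁻¹
Pressure gradient: |∂P/∂n| = 700 Pa / 422000 m = 1.66×10⁻³ Pa/m
Geostrophic speed: V_g = |∂P/∂n|/(fρ) = 1.66×10⁻³/(3.77×10⁻⁵ × 1.11) = 39.6 m/s
Around a low, centrifugal force acts outward with Coriolis, so pressure-gradient force balances both:
(1/ρ)|∂P/∂n| = fV + V²/R  →  V² + fR·V − fR·V_g = 0
With fR = 3.77×10⁻⁵ × 922×10³ m = 34.8 m/s:
V = [−fR + √((fR)² + 4 fR V_g)]/2 = [−34.8 + √(34.8² + 4×34.8×39.6)]/2 = 23.6 m/s
Subgeostrophic (V < V_g = 39.6 m/s), as expected around a low.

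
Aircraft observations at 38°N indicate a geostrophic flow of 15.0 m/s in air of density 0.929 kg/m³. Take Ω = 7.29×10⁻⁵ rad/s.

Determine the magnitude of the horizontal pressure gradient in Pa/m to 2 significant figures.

Coriolis parameter at 38°N:
f = 2Ω sin φ = 2 × 7.29×10⁻⁵ × sin 38° = 8.98×10⁻⁵ s⁻¹
Geostrophic balance rearranged: |∂P/∂n| = f ρ V_g
|∂P/∂n| = 8.98×10⁻⁵ × 0.929 × 15.0 = 1.25×10⁻³ Pa/m

1.3×10⁻³ Pa/m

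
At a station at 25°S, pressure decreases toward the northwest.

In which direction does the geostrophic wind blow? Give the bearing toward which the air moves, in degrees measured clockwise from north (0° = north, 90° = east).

The pressure-gradient force points toward the northwest (bearing 315°).
Geostrophic balance: in the Southern Hemisphere the Coriolis force deflects motion to the left, so the geostrophic wind blows 90° to the left of the pressure-gradient force (low pressure on the right).
Rotating 315° by 90° counterclockwise gives 225° — the wind blows toward the southwest.

225°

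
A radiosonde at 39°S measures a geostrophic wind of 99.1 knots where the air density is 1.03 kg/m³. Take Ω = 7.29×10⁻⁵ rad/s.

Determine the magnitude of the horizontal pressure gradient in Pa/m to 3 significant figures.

4.82×10⁻³ Pa/m

Coriolis parameter at 39°S:
f = 2Ω sin φ = 2 × 7.29×10⁻⁵ × sin 39° = 9.18×10⁻⁵ s⁻¹
Wind speed in SI: 99.1 knots = 51.0 m/s
Geostrophic balance rearranged: |∂P/∂n| = f ρ V_g
|∂P/∂n| = 9.18×10⁻⁵ × 1.03 × 51.0 = 4.82×10⁻³ Pa/m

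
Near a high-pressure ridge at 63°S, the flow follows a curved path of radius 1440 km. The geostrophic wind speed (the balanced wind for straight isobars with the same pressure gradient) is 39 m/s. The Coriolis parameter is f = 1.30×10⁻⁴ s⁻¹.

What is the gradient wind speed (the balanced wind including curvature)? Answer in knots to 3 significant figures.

Around a high, pressure-gradient force acts outward with centrifugal, so Coriolis balances both:
fV = (1/ρ)|∂P/∂n| + V²/R  →  V² − fR·V + fR·V_g = 0
With fR = 1.30×10⁻⁴ × 1440×10³ m = 187 m/s:
V = [fR − √((fR)² − 4 fR V_g)]/2 = [187 − √(187² − 4×187×39)]/2 = 55.4 m/s
Supergeostrophic (V > V_g = 39 m/s), as expected around a high.
Converting: 55.4 m/s × 1.944 = 108 knots

108 knots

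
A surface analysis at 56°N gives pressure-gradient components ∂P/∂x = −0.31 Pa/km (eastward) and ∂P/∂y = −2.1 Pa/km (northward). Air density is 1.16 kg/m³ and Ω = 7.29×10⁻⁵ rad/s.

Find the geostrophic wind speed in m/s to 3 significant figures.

Coriolis parameter at 56°N:
f = 2Ω sin φ = 2 × 7.29×10⁻⁵ × sin 56° = 1.21×10⁻⁴ s⁻¹
Component geostrophic relations (x east, y north):
u_g = −(1/(fρ)) ∂P/∂y,  v_g = (1/(fρ)) ∂P/∂x
u_g = −(−2.1×10⁻³)/(1.21×10⁻⁴ × 1.16) = 15.0 m/s;  v_g = (−0.31×10⁻³)/(1.21×10⁻⁴ × 1.16) = −2.21 m/s
|V_g| = √(u_g² + v_g²) = 15.1 m/s

15.1 m/s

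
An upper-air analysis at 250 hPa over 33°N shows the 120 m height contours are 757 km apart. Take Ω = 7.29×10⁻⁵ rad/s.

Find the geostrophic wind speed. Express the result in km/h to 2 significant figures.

Coriolis parameter at 33°N:
f = 2Ω sin φ = 2 × 7.29×10⁻⁵ × sin 33° = 7.94×10⁻⁵ s⁻¹
Height gradient: |∂Z/∂n| = 120 m / 757000 m = 1.59×10⁻⁴
On a pressure surface, geostrophic balance gives V_g = (g/f)|∂Z/∂n|:
V_g = 9.81 × 1.59×10⁻⁴ / 7.94×10⁻⁵ = 19.6 m/s
Converting: 19.6 m/s × 3.6 = 71 km/h

71 km/h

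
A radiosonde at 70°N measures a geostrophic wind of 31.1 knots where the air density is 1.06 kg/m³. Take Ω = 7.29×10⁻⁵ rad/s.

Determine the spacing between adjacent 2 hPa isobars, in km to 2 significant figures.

86 km

Coriolis parameter at 70°N:
f = 2Ω sin φ = 2 × 7.29×10⁻⁵ × sin 70° = 1.37×10⁻⁴ s⁻¹
Wind speed in SI: 31.1 knots = 16.0 m/s
Geostrophic balance rearranged: |∂P/∂n| = f ρ V_g
|∂P/∂n| = 1.37×10⁻⁴ × 1.06 × 16.0 = 2.32×10⁻³ Pa/m
Isobar spacing: Δn = ΔP/|∂P/∂n| = 200 Pa / 2.32×10⁻³ Pa/m = 86076 m ≈ 86 km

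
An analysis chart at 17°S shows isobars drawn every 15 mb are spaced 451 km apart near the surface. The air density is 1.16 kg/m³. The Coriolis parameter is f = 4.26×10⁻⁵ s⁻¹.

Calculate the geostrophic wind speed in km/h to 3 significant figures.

Pressure gradient: |∂P/∂n| = 1500 Pa / 451000 m = 3.33×10⁻³ Pa/m
Geostrophic balance (pressure-gradient force = Coriolis force):
V_g = (1/(fρ)) |∂P/∂n| = 3.33×10⁻³ / (4.26×10⁻⁵ × 1.16) = 67.3 m/s
Converting: 67.3 m/s × 3.6 = 242 km/h

242 km/h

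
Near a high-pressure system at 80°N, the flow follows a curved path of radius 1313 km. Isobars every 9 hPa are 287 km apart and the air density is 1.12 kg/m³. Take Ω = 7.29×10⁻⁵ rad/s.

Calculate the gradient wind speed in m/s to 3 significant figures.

Coriolis parameter at 80°N:
f = 2Ω sin φ = 2 × 7.29×10⁻⁵ × sin 80° = 1.44×10⁻⁴ s⁻¹
Pressure gradient: |∂P/∂n| = 900 Pa / 287000 m = 3.14×10⁻³ Pa/m
Geostrophic speed: V_g = |∂P/∂n|/(fρ) = 3.14×10⁻³/(1.44×10⁻⁴ × 1.12) = 19.5 m/s
Around a high, pressure-gradient force acts outward with centrifugal, so Coriolis balances both:
fV = (1/ρ)|∂P/∂n| + V²/R  →  V² − fR·V + fR·V_g = 0
With fR = 1.44×10⁻⁴ × 1313×10³ m = 189 m/s:
V = [fR − √((fR)² − 4 fR V_g)]/2 = [189 − √(189² − 4×189×19.5)]/2 = 22.1 m/s
Supergeostrophic (V > V_g = 19.5 m/s), as expected around a high.

22.1 m/s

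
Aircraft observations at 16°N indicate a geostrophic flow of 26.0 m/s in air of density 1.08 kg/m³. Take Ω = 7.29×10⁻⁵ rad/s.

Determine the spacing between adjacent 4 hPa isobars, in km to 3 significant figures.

Coriolis parameter at 16°N:
f = 2Ω sin φ = 2 × 7.29×10⁻⁵ × sin 16° = 4.02×10⁻⁵ s⁻¹
Geostrophic balance rearranged: |∂P/∂n| = f ρ V_g
|∂P/∂n| = 4.02×10⁻⁵ × 1.08 × 26.0 = 1.13×10⁻³ Pa/m
Isobar spacing: Δn = ΔP/|∂P/∂n| = 400 Pa / 1.13×10⁻³ Pa/m = 354460 m ≈ 354 km

354 km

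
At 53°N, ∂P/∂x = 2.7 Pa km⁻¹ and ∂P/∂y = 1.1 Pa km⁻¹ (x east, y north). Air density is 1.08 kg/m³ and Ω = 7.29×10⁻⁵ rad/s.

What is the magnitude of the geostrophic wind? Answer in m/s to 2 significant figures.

23 m/s

Coriolis parameter at 53°N:
f = 2Ω sin φ = 2 × 7.29×10⁻⁵ × sin 53° = 1.16×10⁻⁴ s⁻¹
Component geostrophic relations (x east, y north):
u_g = −(1/(fρ)) ∂P/∂y,  v_g = (1/(fρ)) ∂P/∂x
u_g = −(1.1×10⁻³)/(1.16×10⁻⁴ × 1.08) = −8.75 m/s;  v_g = (2.7×10⁻³)/(1.16×10⁻⁴ × 1.08) = 21.5 m/s
|V_g| = √(u_g² + v_g²) = 23.2 m/s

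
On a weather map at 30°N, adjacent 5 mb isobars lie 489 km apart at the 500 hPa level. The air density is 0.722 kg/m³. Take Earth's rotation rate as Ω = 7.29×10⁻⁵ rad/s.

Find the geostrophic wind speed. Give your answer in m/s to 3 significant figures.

19.4 m/s

Coriolis parameter at 30°N:
f = 2Ω sin φ = 2 × 7.29×10⁻⁵ × sin 30° = 7.29×10⁻⁵ s⁻¹
Pressure gradient: |∂P/∂n| = 500 Pa / 489000 m = 1.02×10⁻³ Pa/m
Geostrophic balance (pressure-gradient force = Coriolis force):
V_g = (1/(fρ)) |∂P/∂n| = 1.02×10⁻³ / (7.29×10⁻⁵ × 0.722) = 19.4 m/s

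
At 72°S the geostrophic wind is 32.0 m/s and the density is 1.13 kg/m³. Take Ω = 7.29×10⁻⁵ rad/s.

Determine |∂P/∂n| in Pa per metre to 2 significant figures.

Coriolis parameter at 72°S:
f = 2Ω sin φ = 2 × 7.29×10⁻⁵ × sin 72° = 1.39×10⁻⁴ s⁻¹
Geostrophic balance rearranged: |∂P/∂n| = f ρ V_g
|∂P/∂n| = 1.39×10⁻⁴ × 1.13 × 32.0 = 5.01×10⁻³ Pa/m

5.0×10⁻³ Pa/m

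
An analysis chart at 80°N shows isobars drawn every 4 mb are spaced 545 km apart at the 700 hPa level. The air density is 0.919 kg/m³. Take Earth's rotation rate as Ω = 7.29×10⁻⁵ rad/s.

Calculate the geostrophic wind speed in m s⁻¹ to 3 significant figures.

5.56 m s⁻¹

Coriolis parameter at 80°N:
f = 2Ω sin φ = 2 × 7.29×10⁻⁵ × sin 80° = 1.44×10⁻⁴ s⁻¹
Pressure gradient: |∂P/∂n| = 400 Pa / 545000 m = 7.34×10⁻⁴ Pa/m
Geostrophic balance (pressure-gradient force = Coriolis force):
V_g = (1/(fρ)) |∂P/∂n| = 7.34×10⁻⁴ / (1.44×10⁻⁴ × 0.919) = 5.56 m/s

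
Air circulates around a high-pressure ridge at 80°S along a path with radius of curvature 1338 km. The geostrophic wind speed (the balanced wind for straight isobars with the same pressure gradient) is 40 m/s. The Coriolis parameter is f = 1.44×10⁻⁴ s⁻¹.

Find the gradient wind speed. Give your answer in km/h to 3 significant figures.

Around a high, pressure-gradient force acts outward with centrifugal, so Coriolis balances both:
fV = (1/ρ)|∂P/∂n| + V²/R  →  V² − fR·V + fR·V_g = 0
With fR = 1.44×10⁻⁴ × 1338×10³ m = 193 m/s:
V = [fR − √((fR)² − 4 fR V_g)]/2 = [193 − √(193² − 4×193×40)]/2 = 56.7 m/s
Supergeostrophic (V > V_g = 40 m/s), as expected around a high.
Converting: 56.7 m/s × 3.6 = 204 km/h

204 km/h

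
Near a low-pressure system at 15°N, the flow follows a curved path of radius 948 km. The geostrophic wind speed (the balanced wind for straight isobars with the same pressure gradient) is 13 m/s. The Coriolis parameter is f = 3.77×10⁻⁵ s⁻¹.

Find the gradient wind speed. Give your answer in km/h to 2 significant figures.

36 km/h

Around a low, centrifugal force acts outward with Coriolis, so pressure-gradient force balances both:
(1/ρ)|∂P/∂n| = fV + V²/R  →  V² + fR·V − fR·V_g = 0
With fR = 3.77×10⁻⁵ × 948×10³ m = 35.7 m/s:
V = [−fR + √((fR)² + 4 fR V_g)]/2 = [−35.7 + √(35.7² + 4×35.7×13)]/2 = 10.1 m/s
Subgeostrophic (V < V_g = 13 m/s), as expected around a low.
Converting: 10.1 m/s × 3.6 = 36 km/h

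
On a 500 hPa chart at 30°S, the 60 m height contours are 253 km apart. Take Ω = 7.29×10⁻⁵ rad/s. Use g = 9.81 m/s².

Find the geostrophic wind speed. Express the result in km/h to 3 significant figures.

115 km/h

Coriolis parameter at 30°S:
f = 2Ω sin φ = 2 × 7.29×10⁻⁵ × sin 30° = 7.29×10⁻⁵ s⁻¹
Height gradient: |∂Z/∂n| = 60 m / 253000 m = 2.37×10⁻⁴
On a pressure surface, geostrophic balance gives V_g = (g/f)|∂Z/∂n|:
V_g = 9.81 × 2.37×10⁻⁴ / 7.29×10⁻⁵ = 31.9 m/s
Converting: 31.9 m/s × 3.6 = 115 km/h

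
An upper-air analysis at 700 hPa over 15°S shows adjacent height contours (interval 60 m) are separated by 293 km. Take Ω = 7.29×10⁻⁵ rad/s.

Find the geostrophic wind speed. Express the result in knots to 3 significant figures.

103 knots

Coriolis parameter at 15°S:
f = 2Ω sin φ = 2 × 7.29×10⁻⁵ × sin 15° = 3.77×10⁻⁵ s⁻¹
Height gradient: |∂Z/∂n| = 60 m / 293000 m = 2.05×10⁻⁴
On a pressure surface, geostrophic balance gives V_g = (g/f)|∂Z/∂n|:
V_g = 9.81 × 2.05×10⁻⁴ / 3.77×10⁻⁵ = 53.2 m/s
Converting: 53.2 m/s × 1.944 = 103 knots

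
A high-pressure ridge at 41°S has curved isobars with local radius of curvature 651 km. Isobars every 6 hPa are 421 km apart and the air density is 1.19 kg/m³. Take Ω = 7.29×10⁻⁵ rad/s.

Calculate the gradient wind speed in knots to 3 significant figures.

Coriolis parameter at 41°S:
f = 2Ω sin φ = 2 × 7.29×10⁻⁵ × sin 41° = 9.57×10⁻⁵ s⁻¹
Pressure gradient: |∂P/∂n| = 600 Pa / 421000 m = 1.43×10⁻³ Pa/m
Geostrophic speed: V_g = |∂P/∂n|/(fρ) = 1.43×10⁻³/(9.57×10⁻⁵ × 1.19) = 12.5 m/s
Around a high, pressure-gradient force acts outward with centrifugal, so Coriolis balances both:
fV = (1/ρ)|∂P/∂n| + V²/R  →  V² − fR·V + fR·V_g = 0
With fR = 9.57×10⁻⁵ × 651×10³ m = 62.3 m/s:
V = [fR − √((fR)² − 4 fR V_g)]/2 = [62.3 − √(62.3² − 4×62.3×12.5)]/2 = 17.4 m/s
Supergeostrophic (V > V_g = 12.5 m/s), as expected around a high.
Converting: 17.4 m/s × 1.944 = 33.7 knots

33.7 knots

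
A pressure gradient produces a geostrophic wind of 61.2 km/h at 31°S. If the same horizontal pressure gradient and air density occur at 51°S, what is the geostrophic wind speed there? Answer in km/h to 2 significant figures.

With the same pressure gradient and density, V_g ∝ 1/f ∝ 1/sin φ.
V₂ = V₁ · sin φ₁ / sin φ₂ = 61.2 × sin 31° / sin 51°
V₂ = 61.2 × 0.5150/0.7771 = 41 km/h

41 km/h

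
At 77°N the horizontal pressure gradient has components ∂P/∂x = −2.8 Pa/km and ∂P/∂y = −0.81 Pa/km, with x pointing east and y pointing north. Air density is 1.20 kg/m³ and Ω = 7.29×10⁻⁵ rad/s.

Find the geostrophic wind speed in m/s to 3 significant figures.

17.1 m/s

Coriolis parameter at 77°N:
f = 2Ω sin φ = 2 × 7.29×10⁻⁵ × sin 77° = 1.42×10⁻⁴ s⁻¹
Component geostrophic relations (x east, y north):
u_g = −(1/(fρ)) ∂P/∂y,  v_g = (1/(fρ)) ∂P/∂x
u_g = −(−0.81×10⁻³)/(1.42×10⁻⁴ × 1.20) = 4.75 m/s;  v_g = (−2.8×10⁻³)/(1.42×10⁻⁴ × 1.20) = −16.4 m/s
|V_g| = √(u_g² + v_g²) = 17.1 m/s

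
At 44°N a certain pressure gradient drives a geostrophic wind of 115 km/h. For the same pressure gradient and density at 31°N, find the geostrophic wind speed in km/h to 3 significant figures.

With the same pressure gradient and density, V_g ∝ 1/f ∝ 1/sin φ.
V₂ = V₁ · sin φ₁ / sin φ₂ = 115 × sin 44° / sin 31°
V₂ = 115 × 0.6947/0.5150 = 155 km/h

155 km/h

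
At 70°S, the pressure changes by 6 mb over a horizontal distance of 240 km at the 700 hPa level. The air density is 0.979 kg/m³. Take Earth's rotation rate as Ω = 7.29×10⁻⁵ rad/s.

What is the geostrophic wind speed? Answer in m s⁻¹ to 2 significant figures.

Coriolis parameter at 70°S:
f = 2Ω sin φ = 2 × 7.29×10⁻⁵ × sin 70° = 1.37×10⁻⁴ s⁻¹
Pressure gradient: |∂P/∂n| = 600 Pa / 240000 m = 2.50×10⁻³ Pa/m
Geostrophic balance (pressure-gradient force = Coriolis force):
V_g = (1/(fρ)) |∂P/∂n| = 2.50×10⁻³ / (1.37×10⁻⁴ × 0.979) = 18.6 m/s

19 m s⁻¹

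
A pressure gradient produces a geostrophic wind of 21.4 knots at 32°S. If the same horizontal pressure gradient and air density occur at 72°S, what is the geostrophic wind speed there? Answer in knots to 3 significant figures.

11.9 knots

With the same pressure gradient and density, V_g ∝ 1/f ∝ 1/sin φ.
V₂ = V₁ · sin φ₁ / sin φ₂ = 21.4 × sin 32° / sin 72°
V₂ = 21.4 × 0.5299/0.9511 = 11.9 knots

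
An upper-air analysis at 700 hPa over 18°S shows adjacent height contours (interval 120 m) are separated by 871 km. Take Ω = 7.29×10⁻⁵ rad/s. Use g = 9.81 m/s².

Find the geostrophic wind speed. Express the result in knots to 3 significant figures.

Coriolis parameter at 18°S:
f = 2Ω sin φ = 2 × 7.29×10⁻⁵ × sin 18° = 4.51×10⁻⁵ s⁻¹
Height gradient: |∂Z/∂n| = 120 m / 871000 m = 1.38×10⁻⁴
On a pressure surface, geostrophic balance gives V_g = (g/f)|∂Z/∂n|:
V_g = 9.81 × 1.38×10⁻⁴ / 4.51×10⁻⁵ = 30.0 m/s
Converting: 30.0 m/s × 1.944 = 58.3 knots

58.3 knots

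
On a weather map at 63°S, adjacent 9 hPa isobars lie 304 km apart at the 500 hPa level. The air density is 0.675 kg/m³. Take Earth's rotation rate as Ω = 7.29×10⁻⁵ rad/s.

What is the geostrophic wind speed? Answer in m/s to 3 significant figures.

33.8 m/s

Coriolis parameter at 63°S:
f = 2Ω sin φ = 2 × 7.29×10⁻⁵ × sin 63° = 1.30×10⁻⁴ s⁻¹
Pressure gradient: |∂P/∂n| = 900 Pa / 304000 m = 2.96×10⁻³ Pa/m
Geostrophic balance (pressure-gradient force = Coriolis force):
V_g = (1/(fρ)) |∂P/∂n| = 2.96×10⁻³ / (1.30×10⁻⁴ × 0.675) = 33.8 m/s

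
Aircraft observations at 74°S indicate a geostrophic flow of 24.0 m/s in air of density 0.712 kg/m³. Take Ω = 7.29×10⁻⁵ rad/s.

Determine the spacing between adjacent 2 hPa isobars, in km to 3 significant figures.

Coriolis parameter at 74°S:
f = 2Ω sin φ = 2 × 7.29×10⁻⁵ × sin 74° = 1.40×10⁻⁴ s⁻¹
Geostrophic balance rearranged: |∂P/∂n| = f ρ V_g
|∂P/∂n| = 1.40×10⁻⁴ × 0.712 × 24.0 = 2.39×10⁻³ Pa/m
Isobar spacing: Δn = ΔP/|∂P/∂n| = 200 Pa / 2.39×10⁻³ Pa/m = 83510 m ≈ 83.5 km

83.5 km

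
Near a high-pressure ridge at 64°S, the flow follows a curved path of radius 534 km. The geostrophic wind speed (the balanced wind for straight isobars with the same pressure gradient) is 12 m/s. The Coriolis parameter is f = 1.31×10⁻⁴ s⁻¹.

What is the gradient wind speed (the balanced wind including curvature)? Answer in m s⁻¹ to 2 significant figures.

15 m s⁻¹

Around a high, pressure-gradient force acts outward with centrifugal, so Coriolis balances both:
fV = (1/ρ)|∂P/∂n| + V²/R  →  V² − fR·V + fR·V_g = 0
With fR = 1.31×10⁻⁴ × 534×10³ m = 70.0 m/s:
V = [fR − √((fR)² − 4 fR V_g)]/2 = [70.0 − √(70.0² − 4×70.0×12)]/2 = 15.4 m/s
Supergeostrophic (V > V_g = 12 m/s), as expected around a high.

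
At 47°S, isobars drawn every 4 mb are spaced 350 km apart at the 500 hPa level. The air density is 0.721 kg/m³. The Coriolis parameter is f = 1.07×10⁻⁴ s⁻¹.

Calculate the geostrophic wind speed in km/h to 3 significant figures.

53.3 km/h

Pressure gradient: |∂P/∂n| = 400 Pa / 350000 m = 1.14×10⁻³ Pa/m
Geostrophic balance (pressure-gradient force = Coriolis force):
V_g = (1/(fρ)) |∂P/∂n| = 1.14×10⁻³ / (1.07×10⁻⁴ × 0.721) = 14.8 m/s
Converting: 14.8 m/s × 3.6 = 53.3 km/h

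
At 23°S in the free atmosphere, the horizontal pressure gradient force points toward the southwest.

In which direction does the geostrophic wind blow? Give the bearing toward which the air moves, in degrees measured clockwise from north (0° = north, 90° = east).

135°

The pressure-gradient force points toward the southwest (bearing 225°).
Geostrophic balance: in the Southern Hemisphere the Coriolis force deflects motion to the left, so the geostrophic wind blows 90° to the left of the pressure-gradient force (low pressure on the right).
Rotating 225° by 90° counterclockwise gives 135° — the wind blows toward the southeast.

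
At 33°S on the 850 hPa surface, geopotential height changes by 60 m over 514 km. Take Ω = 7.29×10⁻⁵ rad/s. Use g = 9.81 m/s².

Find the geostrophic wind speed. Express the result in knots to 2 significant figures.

28 knots

Coriolis parameter at 33°S:
f = 2Ω sin φ = 2 × 7.29×10⁻⁵ × sin 33° = 7.94×10⁻⁵ s⁻¹
Height gradient: |∂Z/∂n| = 60 m / 514000 m = 1.17×10⁻⁴
On a pressure surface, geostrophic balance gives V_g = (g/f)|∂Z/∂n|:
V_g = 9.81 × 1.17×10⁻⁴ / 7.94×10⁻⁵ = 14.4 m/s
Converting: 14.4 m/s × 1.944 = 28 knots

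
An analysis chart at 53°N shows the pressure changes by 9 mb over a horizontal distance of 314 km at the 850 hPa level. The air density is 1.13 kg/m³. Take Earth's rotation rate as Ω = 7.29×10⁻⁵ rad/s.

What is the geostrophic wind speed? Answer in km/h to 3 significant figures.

78.4 km/h

Coriolis parameter at 53°N:
f = 2Ω sin φ = 2 × 7.29×10⁻⁵ × sin 53° = 1.16×10⁻⁴ s⁻¹
Pressure gradient: |∂P/∂n| = 900 Pa / 314000 m = 2.87×10⁻³ Pa/m
Geostrophic balance (pressure-gradient force = Coriolis force):
V_g = (1/(fρ)) |∂P/∂n| = 2.87×10⁻³ / (1.16×10⁻⁴ × 1.13) = 21.8 m/s
Converting: 21.8 m/s × 3.6 = 78.4 km/h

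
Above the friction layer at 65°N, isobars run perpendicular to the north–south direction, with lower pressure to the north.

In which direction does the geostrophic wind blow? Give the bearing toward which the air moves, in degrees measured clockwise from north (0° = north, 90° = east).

The pressure-gradient force points toward the north (bearing 000°).
Geostrophic balance: in the Northern Hemisphere the Coriolis force deflects motion to the right, so the geostrophic wind blows 90° to the right of the pressure-gradient force (low pressure on the left).
Rotating 000° by 90° clockwise gives 090° — the wind blows toward the east.

090°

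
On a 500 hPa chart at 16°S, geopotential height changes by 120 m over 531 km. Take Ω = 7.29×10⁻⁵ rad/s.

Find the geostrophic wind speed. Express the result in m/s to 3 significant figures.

55.2 m/s

Coriolis parameter at 16°S:
f = 2Ω sin φ = 2 × 7.29×10⁻⁵ × sin 16° = 4.02×10⁻⁵ s⁻¹
Height gradient: |∂Z/∂n| = 120 m / 531000 m = 2.26×10⁻⁴
On a pressure surface, geostrophic balance gives V_g = (g/f)|∂Z/∂n|:
V_g = 9.81 × 2.26×10⁻⁴ / 4.02×10⁻⁵ = 55.2 m/s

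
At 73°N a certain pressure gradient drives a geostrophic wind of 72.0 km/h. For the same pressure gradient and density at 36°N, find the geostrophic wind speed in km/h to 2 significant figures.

With the same pressure gradient and density, V_g ∝ 1/f ∝ 1/sin φ.
V₂ = V₁ · sin φ₁ / sin φ₂ = 72.0 × sin 73° / sin 36°
V₂ = 72.0 × 0.9563/0.5878 = 120 km/h

120 km/h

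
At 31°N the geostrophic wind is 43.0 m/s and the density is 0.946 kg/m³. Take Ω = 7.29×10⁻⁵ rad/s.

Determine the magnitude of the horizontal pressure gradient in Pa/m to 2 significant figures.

3.1×10⁻³ Pa/m

Coriolis parameter at 31°N:
f = 2Ω sin φ = 2 × 7.29×10⁻⁵ × sin 31° = 7.51×10⁻⁵ s⁻¹
Geostrophic balance rearranged: |∂P/∂n| = f ρ V_g
|∂P/∂n| = 7.51×10⁻⁵ × 0.946 × 43.0 = 3.05×10⁻³ Pa/m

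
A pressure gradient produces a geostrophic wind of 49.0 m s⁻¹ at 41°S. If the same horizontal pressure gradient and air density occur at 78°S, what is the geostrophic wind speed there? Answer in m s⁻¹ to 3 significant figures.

With the same pressure gradient and density, V_g ∝ 1/f ∝ 1/sin φ.
V₂ = V₁ · sin φ₁ / sin φ₂ = 49.0 × sin 41° / sin 78°
V₂ = 49.0 × 0.6561/0.9781 = 32.9 m s⁻¹

32.9 m s⁻¹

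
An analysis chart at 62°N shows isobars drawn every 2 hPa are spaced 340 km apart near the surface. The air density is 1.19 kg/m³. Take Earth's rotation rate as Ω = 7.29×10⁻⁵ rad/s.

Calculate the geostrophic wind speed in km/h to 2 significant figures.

Coriolis parameter at 62°N:
f = 2Ω sin φ = 2 × 7.29×10⁻⁵ × sin 62° = 1.29×10⁻⁴ s⁻¹
Pressure gradient: |∂P/∂n| = 200 Pa / 340000 m = 5.88×10⁻⁴ Pa/m
Geostrophic balance (pressure-gradient force = Coriolis force):
V_g = (1/(fρ)) |∂P/∂n| = 5.88×10⁻⁴ / (1.29×10⁻⁴ × 1.19) = 3.84 m/s
Converting: 3.84 m/s × 3.6 = 14 km/h

14 km/h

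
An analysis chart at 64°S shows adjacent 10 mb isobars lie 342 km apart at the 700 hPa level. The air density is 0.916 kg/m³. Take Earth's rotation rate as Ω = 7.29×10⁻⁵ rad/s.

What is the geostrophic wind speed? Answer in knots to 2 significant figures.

Coriolis parameter at 64°S:
f = 2Ω sin φ = 2 × 7.29×10⁻⁵ × sin 64° = 1.31×10⁻⁴ s⁻¹
Pressure gradient: |∂P/∂n| = 1000 Pa / 342000 m = 2.92×10⁻³ Pa/m
Geostrophic balance (pressure-gradient force = Coriolis force):
V_g = (1/(fρ)) |∂P/∂n| = 2.92×10⁻³ / (1.31×10⁻⁴ × 0.916) = 24.4 m/s
Converting: 24.4 m/s × 1.944 = 47 knots

47 knots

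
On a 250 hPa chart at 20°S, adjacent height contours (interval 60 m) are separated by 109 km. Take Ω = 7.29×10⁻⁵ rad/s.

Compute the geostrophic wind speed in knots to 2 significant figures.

210 knots

Coriolis parameter at 20°S:
f = 2Ω sin φ = 2 × 7.29×10⁻⁵ × sin 20° = 4.99×10⁻⁵ s⁻¹
Height gradient: |∂Z/∂n| = 60 m / 109000 m = 5.50×10⁻⁴
On a pressure surface, geostrophic balance gives V_g = (g/f)|∂Z/∂n|:
V_g = 9.81 × 5.50×10⁻⁴ / 4.99×10⁻⁵ = 108 m/s
Converting: 108 m/s × 1.944 = 210 knots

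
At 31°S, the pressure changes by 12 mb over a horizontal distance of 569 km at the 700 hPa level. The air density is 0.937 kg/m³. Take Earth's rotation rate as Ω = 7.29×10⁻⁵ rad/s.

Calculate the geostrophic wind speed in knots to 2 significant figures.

58 knots

Coriolis parameter at 31°S:
f = 2Ω sin φ = 2 × 7.29×10⁻⁵ × sin 31° = 7.51×10⁻⁵ s⁻¹
Pressure gradient: |∂P/∂n| = 1200 Pa / 569000 m = 2.11×10⁻³ Pa/m
Geostrophic balance (pressure-gradient force = Coriolis force):
V_g = (1/(fρ)) |∂P/∂n| = 2.11×10⁻³ / (7.51×10⁻⁵ × 0.937) = 30.0 m/s
Converting: 30.0 m/s × 1.944 = 58 knots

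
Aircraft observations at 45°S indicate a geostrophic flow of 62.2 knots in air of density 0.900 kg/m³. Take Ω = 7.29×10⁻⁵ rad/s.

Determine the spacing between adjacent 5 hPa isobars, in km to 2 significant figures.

170 km

Coriolis parameter at 45°S:
f = 2Ω sin φ = 2 × 7.29×10⁻⁵ × sin 45° = 1.03×10⁻⁴ s⁻¹
Wind speed in SI: 62.2 knots = 32.0 m/s
Geostrophic balance rearranged: |∂P/∂n| = f ρ V_g
|∂P/∂n| = 1.03×10⁻⁴ × 0.900 × 32.0 = 2.97×10⁻³ Pa/m
Isobar spacing: Δn = ΔP/|∂P/∂n| = 500 Pa / 2.97×10⁻³ Pa/m = 168406 m ≈ 170 km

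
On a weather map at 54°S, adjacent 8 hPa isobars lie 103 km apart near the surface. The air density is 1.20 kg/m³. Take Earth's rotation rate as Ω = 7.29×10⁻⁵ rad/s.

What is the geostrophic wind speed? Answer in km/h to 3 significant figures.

198 km/h

Coriolis parameter at 54°S:
f = 2Ω sin φ = 2 × 7.29×10⁻⁵ × sin 54° = 1.18×10⁻⁴ s⁻¹
Pressure gradient: |∂P/∂n| = 800 Pa / 103000 m = 7.77×10⁻³ Pa/m
Geostrophic balance (pressure-gradient force = Coriolis force):
V_g = (1/(fρ)) |∂P/∂n| = 7.77×10⁻³ / (1.18×10⁻⁴ × 1.20) = 54.9 m/s
Converting: 54.9 m/s × 3.6 = 198 km/h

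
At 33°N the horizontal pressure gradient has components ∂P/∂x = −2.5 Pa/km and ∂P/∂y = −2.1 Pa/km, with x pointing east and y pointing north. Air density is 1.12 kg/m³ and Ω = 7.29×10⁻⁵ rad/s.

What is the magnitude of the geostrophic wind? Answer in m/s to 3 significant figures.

Coriolis parameter at 33°N:
f = 2Ω sin φ = 2 × 7.29×10⁻⁵ × sin 33° = 7.94×10⁻⁵ s⁻¹
Component geostrophic relations (x east, y north):
u_g = −(1/(fρ)) ∂P/∂y,  v_g = (1/(fρ)) ∂P/∂x
u_g = −(−2.1×10⁻³)/(7.94×10⁻⁵ × 1.12) = 23.6 m/s;  v_g = (−2.5×10⁻³)/(7.94×10⁻⁵ × 1.12) = −28.1 m/s
|V_g| = √(u_g² + v_g²) = 36.7 m/s

36.7 m/s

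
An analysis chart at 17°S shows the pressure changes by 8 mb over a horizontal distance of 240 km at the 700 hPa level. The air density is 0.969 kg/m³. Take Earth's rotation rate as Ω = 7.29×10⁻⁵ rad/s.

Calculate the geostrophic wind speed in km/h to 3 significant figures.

291 km/h

Coriolis parameter at 17°S:
f = 2Ω sin φ = 2 × 7.29×10⁻⁵ × sin 17° = 4.26×10⁻⁵ s⁻¹
Pressure gradient: |∂P/∂n| = 800 Pa / 240000 m = 3.33×10⁻³ Pa/m
Geostrophic balance (pressure-gradient force = Coriolis force):
V_g = (1/(fρ)) |∂P/∂n| = 3.33×10⁻³ / (4.26×10⁻⁵ × 0.969) = 80.7 m/s
Converting: 80.7 m/s × 3.6 = 291 km/h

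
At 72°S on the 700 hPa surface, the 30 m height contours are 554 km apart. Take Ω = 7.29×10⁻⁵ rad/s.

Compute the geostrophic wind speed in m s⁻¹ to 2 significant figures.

3.8 m s⁻¹

Coriolis parameter at 72°S:
f = 2Ω sin φ = 2 × 7.29×10⁻⁵ × sin 72° = 1.39×10⁻⁴ s⁻¹
Height gradient: |∂Z/∂n| = 30 m / 554000 m = 5.42×10⁻⁵
On a pressure surface, geostrophic balance gives V_g = (g/f)|∂Z/∂n|:
V_g = 9.81 × 5.42×10⁻⁵ / 1.39×10⁻⁴ = 3.83 m/s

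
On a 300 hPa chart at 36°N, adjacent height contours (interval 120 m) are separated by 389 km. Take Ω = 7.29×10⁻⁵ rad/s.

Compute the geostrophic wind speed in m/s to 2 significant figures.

35 m/s

Coriolis parameter at 36°N:
f = 2Ω sin φ = 2 × 7.29×10⁻⁵ × sin 36° = 8.57×10⁻⁵ s⁻¹
Height gradient: |∂Z/∂n| = 120 m / 389000 m = 3.08×10⁻⁴
On a pressure surface, geostrophic balance gives V_g = (g/f)|∂Z/∂n|:
V_g = 9.81 × 3.08×10⁻⁴ / 8.57×10⁻⁵ = 35.3 m/s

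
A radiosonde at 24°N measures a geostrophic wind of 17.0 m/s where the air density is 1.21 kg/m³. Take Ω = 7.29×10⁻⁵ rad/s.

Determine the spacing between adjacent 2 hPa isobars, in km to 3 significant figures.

164 km

Coriolis parameter at 24°N:
f = 2Ω sin φ = 2 × 7.29×10⁻⁵ × sin 24° = 5.93×10⁻⁵ s⁻¹
Geostrophic balance rearranged: |∂P/∂n| = f ρ V_g
|∂P/∂n| = 5.93×10⁻⁵ × 1.21 × 17.0 = 1.22×10⁻³ Pa/m
Isobar spacing: Δn = ΔP/|∂P/∂n| = 200 Pa / 1.22×10⁻³ Pa/m = 163955 m ≈ 164 km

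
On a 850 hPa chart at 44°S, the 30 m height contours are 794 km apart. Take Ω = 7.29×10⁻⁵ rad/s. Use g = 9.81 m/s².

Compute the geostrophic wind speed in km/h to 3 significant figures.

13.2 km/h

Coriolis parameter at 44°S:
f = 2Ω sin φ = 2 × 7.29×10⁻⁵ × sin 44° = 1.01×10⁻⁴ s⁻¹
Height gradient: |∂Z/∂n| = 30 m / 794000 m = 3.78×10⁻⁵
On a pressure surface, geostrophic balance gives V_g = (g/f)|∂Z/∂n|:
V_g = 9.81 × 3.78×10⁻⁵ / 1.01×10⁻⁴ = 3.66 m/s
Converting: 3.66 m/s × 3.6 = 13.2 km/h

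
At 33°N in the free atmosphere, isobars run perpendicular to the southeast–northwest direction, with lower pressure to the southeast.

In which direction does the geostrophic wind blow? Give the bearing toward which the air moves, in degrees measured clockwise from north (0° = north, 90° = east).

225°

The pressure-gradient force points toward the southeast (bearing 135°).
Geostrophic balance: in the Northern Hemisphere the Coriolis force deflects motion to the right, so the geostrophic wind blows 90° to the right of the pressure-gradient force (low pressure on the left).
Rotating 135° by 90° clockwise gives 225° — the wind blows toward the southwest.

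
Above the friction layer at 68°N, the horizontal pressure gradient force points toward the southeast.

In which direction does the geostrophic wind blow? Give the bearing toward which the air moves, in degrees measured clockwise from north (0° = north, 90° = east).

225°

The pressure-gradient force points toward the southeast (bearing 135°).
Geostrophic balance: in the Northern Hemisphere the Coriolis force deflects motion to the right, so the geostrophic wind blows 90° to the right of the pressure-gradient force (low pressure on the left).
Rotating 135° by 90° clockwise gives 225° — the wind blows toward the southwest.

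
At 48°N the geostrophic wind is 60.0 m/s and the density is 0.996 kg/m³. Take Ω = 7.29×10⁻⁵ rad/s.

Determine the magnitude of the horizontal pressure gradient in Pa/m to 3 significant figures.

Coriolis parameter at 48°N:
f = 2Ω sin φ = 2 × 7.29×10⁻⁵ × sin 48° = 1.08×10⁻⁴ s⁻¹
Geostrophic balance rearranged: |∂P/∂n| = f ρ V_g
|∂P/∂n| = 1.08×10⁻⁴ × 0.996 × 60.0 = 6.48×10⁻³ Pa/m

6.48×10⁻³ Pa/m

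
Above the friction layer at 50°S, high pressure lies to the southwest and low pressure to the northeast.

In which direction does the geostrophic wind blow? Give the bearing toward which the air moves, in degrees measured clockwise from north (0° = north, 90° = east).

315°

The pressure-gradient force points toward the northeast (bearing 045°).
Geostrophic balance: in the Southern Hemisphere the Coriolis force deflects motion to the left, so the geostrophic wind blows 90° to the left of the pressure-gradient force (low pressure on the right).
Rotating 045° by 90° counterclockwise gives 315° — the wind blows toward the northwest.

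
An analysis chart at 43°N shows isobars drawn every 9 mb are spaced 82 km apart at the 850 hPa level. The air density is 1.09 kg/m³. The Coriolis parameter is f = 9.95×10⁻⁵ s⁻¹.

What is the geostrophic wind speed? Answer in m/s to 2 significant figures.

100 m/s

Pressure gradient: |∂P/∂n| = 900 Pa / 82000 m = 1.10×10⁻² Pa/m
Geostrophic balance (pressure-gradient force = Coriolis force):
V_g = (1/(fρ)) |∂P/∂n| = 1.10×10⁻² / (9.95×10⁻⁵ × 1.09) = 101 m/s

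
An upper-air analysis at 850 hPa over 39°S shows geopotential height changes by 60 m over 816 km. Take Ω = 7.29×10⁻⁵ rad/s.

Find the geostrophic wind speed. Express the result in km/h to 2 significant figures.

28 km/h

Coriolis parameter at 39°S:
f = 2Ω sin φ = 2 × 7.29×10⁻⁵ × sin 39° = 9.18×10⁻⁵ s⁻¹
Height gradient: |∂Z/∂n| = 60 m / 816000 m = 7.35×10⁻⁵
On a pressure surface, geostrophic balance gives V_g = (g/f)|∂Z/∂n|:
V_g = 9.81 × 7.35×10⁻⁵ / 9.18×10⁻⁵ = 7.86 m/s
Converting: 7.86 m/s × 3.6 = 28 km/h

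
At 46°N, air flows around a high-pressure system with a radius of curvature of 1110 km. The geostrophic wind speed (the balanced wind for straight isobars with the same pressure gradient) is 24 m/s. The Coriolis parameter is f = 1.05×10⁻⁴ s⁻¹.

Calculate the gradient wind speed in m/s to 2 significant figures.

34 m/s

Around a high, pressure-gradient force acts outward with centrifugal, so Coriolis balances both:
fV = (1/ρ)|∂P/∂n| + V²/R  →  V² − fR·V + fR·V_g = 0
With fR = 1.05×10⁻⁴ × 1110×10³ m = 117 m/s:
V = [fR − √((fR)² − 4 fR V_g)]/2 = [117 − √(117² − 4×117×24)]/2 = 33.8 m/s
Supergeostrophic (V > V_g = 24 m/s), as expected around a high.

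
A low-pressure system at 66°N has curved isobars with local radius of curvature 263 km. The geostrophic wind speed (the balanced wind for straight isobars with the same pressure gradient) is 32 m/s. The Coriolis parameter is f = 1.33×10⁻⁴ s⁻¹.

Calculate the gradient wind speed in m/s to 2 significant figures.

20 m/s

Around a low, centrifugal force acts outward with Coriolis, so pressure-gradient force balances both:
(1/ρ)|∂P/∂n| = fV + V²/R  →  V² + fR·V − fR·V_g = 0
With fR = 1.33×10⁻⁴ × 263×10³ m = 35.0 m/s:
V = [−fR + √((fR)² + 4 fR V_g)]/2 = [−35.0 + √(35.0² + 4×35.0×32)]/2 = 20.3 m/s
Subgeostrophic (V < V_g = 32 m/s), as expected around a low.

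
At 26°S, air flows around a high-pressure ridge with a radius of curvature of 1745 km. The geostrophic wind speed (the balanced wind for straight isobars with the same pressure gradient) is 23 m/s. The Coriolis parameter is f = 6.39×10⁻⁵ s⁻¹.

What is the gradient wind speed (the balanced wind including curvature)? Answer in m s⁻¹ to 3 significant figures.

Around a high, pressure-gradient force acts outward with centrifugal, so Coriolis balances both:
fV = (1/ρ)|∂P/∂n| + V²/R  →  V² − fR·V + fR·V_g = 0
With fR = 6.39×10⁻⁵ × 1745×10³ m = 112 m/s:
V = [fR − √((fR)² − 4 fR V_g)]/2 = [112 − √(112² − 4×112×23)]/2 = 32.4 m/s
Supergeostrophic (V > V_g = 23 m/s), as expected around a high.

32.4 m s⁻¹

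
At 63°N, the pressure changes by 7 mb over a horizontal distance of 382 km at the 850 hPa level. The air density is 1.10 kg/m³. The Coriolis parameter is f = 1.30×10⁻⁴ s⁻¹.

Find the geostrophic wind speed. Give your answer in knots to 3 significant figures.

Pressure gradient: |∂P/∂n| = 700 Pa / 382000 m = 1.83×10⁻³ Pa/m
Geostrophic balance (pressure-gradient force = Coriolis force):
V_g = (1/(fρ)) |∂P/∂n| = 1.83×10⁻³ / (1.30×10⁻⁴ × 1.10) = 12.8 m/s
Converting: 12.8 m/s × 1.944 = 24.9 knots

24.9 knots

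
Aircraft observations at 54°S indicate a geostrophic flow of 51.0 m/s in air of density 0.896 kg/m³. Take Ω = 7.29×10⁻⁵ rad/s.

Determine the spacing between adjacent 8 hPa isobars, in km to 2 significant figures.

Coriolis parameter at 54°S:
f = 2Ω sin φ = 2 × 7.29×10⁻⁵ × sin 54° = 1.18×10⁻⁴ s⁻¹
Geostrophic balance rearranged: |∂P/∂n| = f ρ V_g
|∂P/∂n| = 1.18×10⁻⁴ × 0.896 × 51.0 = 5.39×10⁻³ Pa/m
Isobar spacing: Δn = ΔP/|∂P/∂n| = 800 Pa / 5.39×10⁻³ Pa/m = 148421 m ≈ 150 km

150 km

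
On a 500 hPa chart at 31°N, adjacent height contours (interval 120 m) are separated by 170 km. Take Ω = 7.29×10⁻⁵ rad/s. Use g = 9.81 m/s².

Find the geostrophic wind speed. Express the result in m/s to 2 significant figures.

Coriolis parameter at 31°N:
f = 2Ω sin φ = 2 × 7.29×10⁻⁵ × sin 31° = 7.51×10⁻⁵ s⁻¹
Height gradient: |∂Z/∂n| = 120 m / 170000 m = 7.06×10⁻⁴
On a pressure surface, geostrophic balance gives V_g = (g/f)|∂Z/∂n|:
V_g = 9.81 × 7.06×10⁻⁴ / 7.51×10⁻⁵ = 92.2 m/s

92 m/s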